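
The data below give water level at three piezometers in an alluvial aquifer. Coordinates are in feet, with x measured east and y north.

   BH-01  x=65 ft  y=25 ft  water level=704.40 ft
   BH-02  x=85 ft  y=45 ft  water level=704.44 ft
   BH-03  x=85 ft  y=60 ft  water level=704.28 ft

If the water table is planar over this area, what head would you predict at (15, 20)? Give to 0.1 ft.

703.8 ft

With h = a·x + b·y + c and BH-01 as origin, the differences give:
  20·a + 20·b = +0.04
  20·a + 35·b = -0.12
Eliminate b (×35 and ×20, subtract): 300·a = 3.800 → a = ∂h/∂x = +0.01267
Back-substitute: b = ∂h/∂y = -0.01067.
h(15, 20) = 704.40 + (+0.01267)·(-50) + (-0.01067)·(-5) = 704.40 -0.633 +0.053 = 703.820 ft.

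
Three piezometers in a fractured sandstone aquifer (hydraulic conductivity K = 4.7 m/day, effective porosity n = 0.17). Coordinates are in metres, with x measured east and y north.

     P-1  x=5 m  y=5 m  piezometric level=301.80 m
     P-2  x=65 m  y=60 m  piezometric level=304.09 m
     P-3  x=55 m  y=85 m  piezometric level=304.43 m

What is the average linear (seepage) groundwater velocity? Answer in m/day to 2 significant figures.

With h = a·x + b·y + c and P-1 as origin, the differences give:
  60·a + 55·b = +2.29
  50·a + 80·b = +2.63
Eliminate b (×80 and ×55, subtract): 2050·a = 38.550 → a = ∂h/∂x = +0.01880
Back-substitute: b = ∂h/∂y = +0.02112.
|∇h| = √(0.01880² + 0.02112²) = 0.02828
Seepage velocity v = K·i/n = 4.7 × 0.02828 / 0.17 = 0.7819 m/day.

0.78 m/day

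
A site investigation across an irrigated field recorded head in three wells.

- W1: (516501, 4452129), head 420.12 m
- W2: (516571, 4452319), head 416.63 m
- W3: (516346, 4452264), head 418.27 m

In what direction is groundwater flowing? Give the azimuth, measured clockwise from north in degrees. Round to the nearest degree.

010°

Differences from W1: to W2 (Δx, Δy, Δh) = (70, 190, -3.49); to W3 = (-155, 135, -1.85).
Determinant of the coordinate differences = 70·135 − (-155)·190 = 38900.
∂h/∂x = [(-3.49)·135 − (-1.85)·190] / 38900 = -0.003076
∂h/∂y = [70·(-1.85) − (-155)·(-3.49)] / 38900 = -0.01724
Flow direction (−∇h) has components (+0.003076 E, +0.01724 N).
Azimuth = atan2(E, N) = atan2(+0.003076, +0.01724) = 10.1° ≈ 010°.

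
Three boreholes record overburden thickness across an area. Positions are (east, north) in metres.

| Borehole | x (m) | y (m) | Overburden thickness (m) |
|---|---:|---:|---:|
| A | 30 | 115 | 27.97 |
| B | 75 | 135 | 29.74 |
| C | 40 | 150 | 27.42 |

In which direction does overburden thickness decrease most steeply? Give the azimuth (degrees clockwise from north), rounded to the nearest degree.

Differences from A: to B (Δx, Δy, Δh) = (45, 20, +1.77); to C = (10, 35, -0.55).
Solve a·Δx + b·Δy = Δd: det = 45·35 − 10·20 = 1375.
∂d/∂x = [(+1.77)·35 − (-0.55)·20] / 1375 = +0.05305
∂d/∂y = [45·(-0.55) − 10·(+1.77)] / 1375 = -0.03087
Steepest decrease is along −∇f: components (-0.05305 E, +0.03087 N).
Azimuth = atan2(-0.05305, +0.03087) = 300.2° ≈ 300°.

300°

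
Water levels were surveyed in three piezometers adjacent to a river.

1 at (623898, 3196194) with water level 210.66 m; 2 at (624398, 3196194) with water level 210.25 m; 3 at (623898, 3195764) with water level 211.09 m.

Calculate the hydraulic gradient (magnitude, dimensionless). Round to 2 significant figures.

∂h/∂x = (210.25 − 210.66) / (624398 − 623898) = -0.0008200
∂h/∂y = (211.09 − 210.66) / (3195764 − 3196194) = -0.001000
|∇h| = √(-0.0008200² + -0.001000²) = 0.001293

0.0013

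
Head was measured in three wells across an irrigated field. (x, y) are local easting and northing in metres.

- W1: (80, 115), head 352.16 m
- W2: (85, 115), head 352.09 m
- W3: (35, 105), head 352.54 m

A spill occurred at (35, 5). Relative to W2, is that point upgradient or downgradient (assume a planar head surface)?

With h = a·x + b·y + c and W1 as origin, the differences give:
  5·a + 0·b = -0.07
  (-45)·a + (-10)·b = +0.38
Eliminate b (×(-10) and ×0, subtract): -50·a = 0.700 → a = ∂h/∂x = -0.01400
Back-substitute: b = ∂h/∂y = +0.02500.
Head at (35, 5) = 352.16 + (-0.01400)·(-45) + (+0.02500)·(-110) = 350.04 m.
That is lower than the 352.09 m at W2, so the point is downgradient.

downgradient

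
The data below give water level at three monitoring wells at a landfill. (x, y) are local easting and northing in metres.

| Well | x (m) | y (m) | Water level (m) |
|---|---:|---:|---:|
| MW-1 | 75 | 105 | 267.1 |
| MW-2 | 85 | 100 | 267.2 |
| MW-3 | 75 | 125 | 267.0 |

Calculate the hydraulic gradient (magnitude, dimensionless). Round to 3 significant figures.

With h = a·x + b·y + c and MW-1 as origin, the differences give:
  10·a + (-5)·b = +0.1
  0·a + 20·b = -0.1
Eliminate b (×20 and ×(-5), subtract): 200·a = 1.50 → a = ∂h/∂x = +0.007500
Back-substitute: b = ∂h/∂y = -0.005000.
|∇h| = √(0.007500² + -0.005000²) = 0.009014

0.00901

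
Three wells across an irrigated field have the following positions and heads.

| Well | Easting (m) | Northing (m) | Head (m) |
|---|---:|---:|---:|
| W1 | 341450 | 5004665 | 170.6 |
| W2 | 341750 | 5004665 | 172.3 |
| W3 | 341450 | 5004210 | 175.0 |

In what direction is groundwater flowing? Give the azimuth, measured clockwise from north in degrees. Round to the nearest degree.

∂h/∂x = (172.3 − 170.6) / (341750 − 341450) = +0.005667
∂h/∂y = (175.0 − 170.6) / (5004210 − 5004665) = -0.009670
Flow direction (−∇h) has components (-0.005667 E, +0.009670 N).
Azimuth = atan2(E, N) = atan2(-0.005667, +0.009670) = 329.6° ≈ 330°.

330°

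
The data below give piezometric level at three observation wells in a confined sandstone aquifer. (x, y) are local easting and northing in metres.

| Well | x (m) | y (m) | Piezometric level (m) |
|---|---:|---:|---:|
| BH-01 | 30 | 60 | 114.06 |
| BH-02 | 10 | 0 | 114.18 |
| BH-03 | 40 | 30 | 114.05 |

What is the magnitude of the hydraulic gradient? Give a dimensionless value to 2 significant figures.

With h = a·x + b·y + c and BH-01 as origin, the differences give:
  (-20)·a + (-60)·b = +0.12
  10·a + (-30)·b = -0.01
Eliminate b (×(-30) and ×(-60), subtract): 1200·a = -4.200 → a = ∂h/∂x = -0.003500
Back-substitute: b = ∂h/∂y = -0.0008333.
|∇h| = √(-0.003500² + -0.0008333²) = 0.003598

0.0036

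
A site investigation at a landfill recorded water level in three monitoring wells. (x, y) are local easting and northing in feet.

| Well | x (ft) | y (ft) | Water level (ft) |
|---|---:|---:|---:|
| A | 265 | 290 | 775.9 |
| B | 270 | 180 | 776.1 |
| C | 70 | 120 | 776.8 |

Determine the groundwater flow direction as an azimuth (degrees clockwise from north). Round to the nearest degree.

With h = a·x + b·y + c and A as origin, the differences give:
  5·a + (-110)·b = +0.2
  (-195)·a + (-170)·b = +0.9
Eliminate b (×(-170) and ×(-110), subtract): -22300·a = 65.00 → a = ∂h/∂x = -0.002915
Back-substitute: b = ∂h/∂y = -0.001951.
Flow direction (−∇h) has components (+0.002915 E, +0.001951 N).
Azimuth = atan2(E, N) = atan2(+0.002915, +0.001951) = 56.2° ≈ 056°.

056°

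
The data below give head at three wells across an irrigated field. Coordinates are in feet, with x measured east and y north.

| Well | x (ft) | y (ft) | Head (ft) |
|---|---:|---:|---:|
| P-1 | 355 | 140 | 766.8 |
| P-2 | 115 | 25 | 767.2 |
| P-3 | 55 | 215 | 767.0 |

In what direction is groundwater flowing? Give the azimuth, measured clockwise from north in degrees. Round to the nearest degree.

Differences from P-1: to P-2 (Δx, Δy, Δh) = (-240, -115, +0.4); to P-3 = (-300, 75, +0.2).
Solve a·Δx + b·Δy = Δh: det = (-240)·75 − (-300)·(-115) = -52500.
∂h/∂x = [(+0.4)·75 − (+0.2)·(-115)] / -52500 = -0.001010
∂h/∂y = [(-240)·(+0.2) − (-300)·(+0.4)] / -52500 = -0.001371
Flow direction (−∇h) has components (+0.001010 E, +0.001371 N).
Azimuth = atan2(E, N) = atan2(+0.001010, +0.001371) = 36.4° ≈ 036°.

036°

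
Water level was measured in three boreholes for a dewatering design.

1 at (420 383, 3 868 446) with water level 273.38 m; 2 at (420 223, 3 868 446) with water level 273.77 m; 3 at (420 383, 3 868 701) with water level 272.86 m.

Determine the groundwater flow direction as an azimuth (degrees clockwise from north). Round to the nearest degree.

050°

∂h/∂x = (273.77 − 273.38) / (420223 − 420383) = -0.002437
∂h/∂y = (272.86 − 273.38) / (3868701 − 3868446) = -0.002039
Flow direction (−∇h) has components (+0.002437 E, +0.002039 N).
Azimuth = atan2(E, N) = atan2(+0.002437, +0.002039) = 50.1° ≈ 050°.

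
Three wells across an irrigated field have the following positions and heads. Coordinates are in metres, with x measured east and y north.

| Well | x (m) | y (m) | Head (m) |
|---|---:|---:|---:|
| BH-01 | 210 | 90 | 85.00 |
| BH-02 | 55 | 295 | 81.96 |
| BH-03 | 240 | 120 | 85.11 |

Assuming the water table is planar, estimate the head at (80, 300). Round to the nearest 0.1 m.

82.2 m

With h = a·x + b·y + c and BH-01 as origin, the differences give:
  (-155)·a + 205·b = -3.04
  30·a + 30·b = +0.11
Eliminate b (×30 and ×205, subtract): -10800·a = -113.750 → a = ∂h/∂x = +0.01053
Back-substitute: b = ∂h/∂y = -0.006866.
h(80, 300) = 85.00 + (+0.01053)·(-130) + (-0.006866)·(210) = 85.00 -1.369 -1.442 = 82.189 m.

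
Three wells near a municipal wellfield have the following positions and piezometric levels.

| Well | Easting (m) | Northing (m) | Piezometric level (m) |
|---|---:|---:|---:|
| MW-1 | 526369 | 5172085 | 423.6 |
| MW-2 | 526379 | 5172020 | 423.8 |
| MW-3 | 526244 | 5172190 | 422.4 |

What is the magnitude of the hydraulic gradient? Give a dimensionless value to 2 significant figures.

Taking MW-1 as reference: MW-2−MW-1 = (10, -65, +0.2); MW-3−MW-1 = (-125, 105, -1.2).
Solve a·Δx + b·Δy = Δh: det = 10·105 − (-125)·(-65) = -7075.
∂h/∂x = [(+0.2)·105 − (-1.2)·(-65)] / -7075 = +0.008057
∂h/∂y = [10·(-1.2) − (-125)·(+0.2)] / -7075 = -0.001837
|∇h| = √(0.008057² + -0.001837²) = 0.008264

0.0083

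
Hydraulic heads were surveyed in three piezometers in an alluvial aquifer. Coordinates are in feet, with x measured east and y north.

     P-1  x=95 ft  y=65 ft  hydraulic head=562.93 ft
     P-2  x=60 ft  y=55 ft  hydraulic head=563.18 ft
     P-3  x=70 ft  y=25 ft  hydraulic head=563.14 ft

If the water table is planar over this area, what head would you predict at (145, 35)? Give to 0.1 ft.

Differences from P-1: to P-2 (Δx, Δy, Δh) = (-35, -10, +0.25); to P-3 = (-25, -40, +0.21).
Determinant of the coordinate differences = (-35)·(-40) − (-25)·(-10) = 1150.
∂h/∂x = [(+0.25)·(-40) − (+0.21)·(-10)] / 1150 = -0.006870
∂h/∂y = [(-35)·(+0.21) − (-25)·(+0.25)] / 1150 = -0.0009565
h(145, 35) = 562.93 + (-0.006870)·(50) + (-0.0009565)·(-30) = 562.93 -0.343 +0.029 = 562.615 ft.

562.6 ft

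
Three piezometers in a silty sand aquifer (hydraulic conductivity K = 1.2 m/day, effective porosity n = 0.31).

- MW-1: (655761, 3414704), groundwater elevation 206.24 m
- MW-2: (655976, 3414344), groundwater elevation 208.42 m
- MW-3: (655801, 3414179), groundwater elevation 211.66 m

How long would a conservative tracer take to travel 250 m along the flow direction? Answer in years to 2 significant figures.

13 years

Three-point gradient (reference MW-1): Δ to MW-2 = (215, -360, +2.18), Δ to MW-3 = (40, -525, +5.42).
∂h/∂x = -0.008192, ∂h/∂y = -0.01095 (det = -98475).
|∇h| = √(-0.008192² + -0.01095²) = 0.01368
Seepage velocity v = K·i/n = 1.2 × 0.01368 / 0.31 = 0.05295 m/day.
t = 250 / 0.05295 = 4721 days = 12.9 years.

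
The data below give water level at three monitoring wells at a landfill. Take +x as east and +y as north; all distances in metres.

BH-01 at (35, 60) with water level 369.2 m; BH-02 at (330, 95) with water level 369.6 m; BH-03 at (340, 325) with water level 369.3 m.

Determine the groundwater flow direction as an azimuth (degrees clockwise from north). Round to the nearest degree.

312°

Three-point gradient (reference BH-01): Δ to BH-02 = (295, 35, +0.4), Δ to BH-03 = (305, 265, +0.1).
∂h/∂x = +0.001519, ∂h/∂y = -0.001370 (det = 67500).
Flow direction (−∇h) has components (-0.001519 E, +0.001370 N).
Azimuth = atan2(E, N) = atan2(-0.001519, +0.001370) = 312.1° ≈ 312°.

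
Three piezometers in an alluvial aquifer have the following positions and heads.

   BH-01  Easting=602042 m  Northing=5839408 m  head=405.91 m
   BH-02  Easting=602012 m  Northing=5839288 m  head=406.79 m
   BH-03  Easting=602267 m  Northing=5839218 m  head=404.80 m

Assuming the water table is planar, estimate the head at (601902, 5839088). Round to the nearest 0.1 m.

408.8 m

With h = a·x + b·y + c and BH-01 as origin, the differences give:
  (-30)·a + (-120)·b = +0.88
  225·a + (-190)·b = -1.11
Eliminate b (×(-190) and ×(-120), subtract): 32700·a = -300.400 → a = ∂h/∂x = -0.009187
Back-substitute: b = ∂h/∂y = -0.005037.
h(601902, 5839088) = 405.91 + (-0.009187)·(-140) + (-0.005037)·(-320) = 405.91 +1.286 +1.612 = 408.808 m.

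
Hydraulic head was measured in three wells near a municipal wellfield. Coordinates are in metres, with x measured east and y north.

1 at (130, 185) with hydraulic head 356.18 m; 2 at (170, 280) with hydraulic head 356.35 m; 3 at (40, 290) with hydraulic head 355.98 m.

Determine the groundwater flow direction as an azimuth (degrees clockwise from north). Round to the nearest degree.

Taking 1 as reference: 2−1 = (40, 95, +0.17); 3−1 = (-90, 105, -0.20).
Solve a·Δx + b·Δy = Δh: det = 40·105 − (-90)·95 = 12750.
∂h/∂x = [(+0.17)·105 − (-0.20)·95] / 12750 = +0.002890
∂h/∂y = [40·(-0.20) − (-90)·(+0.17)] / 12750 = +0.0005725
Flow direction (−∇h) has components (-0.002890 E, -0.0005725 N).
Azimuth = atan2(E, N) = atan2(-0.002890, -0.0005725) = 258.8° ≈ 259°.

259°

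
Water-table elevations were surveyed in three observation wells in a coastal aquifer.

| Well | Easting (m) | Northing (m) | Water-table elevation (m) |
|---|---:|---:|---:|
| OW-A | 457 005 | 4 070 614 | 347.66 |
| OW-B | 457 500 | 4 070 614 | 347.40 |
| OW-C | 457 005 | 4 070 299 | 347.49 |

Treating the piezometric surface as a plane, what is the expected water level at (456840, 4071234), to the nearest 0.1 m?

∂h/∂x = (347.40 − 347.66) / (457500 − 457005) = -0.0005253
∂h/∂y = (347.49 − 347.66) / (4070299 − 4070614) = +0.0005397
h(456840, 4071234) = 347.66 + (-0.0005253)·(-165) + (+0.0005397)·(620) = 347.66 +0.087 +0.335 = 348.081 m.

348.1 m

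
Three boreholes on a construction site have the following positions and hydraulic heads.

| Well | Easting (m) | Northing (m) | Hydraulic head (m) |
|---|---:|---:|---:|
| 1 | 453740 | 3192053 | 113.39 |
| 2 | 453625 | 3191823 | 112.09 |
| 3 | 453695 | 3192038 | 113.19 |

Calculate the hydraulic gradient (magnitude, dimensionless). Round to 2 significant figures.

With h = a·x + b·y + c and 1 as origin, the differences give:
  (-115)·a + (-230)·b = -1.30
  (-45)·a + (-15)·b = -0.20
Eliminate b (×(-15) and ×(-230), subtract): -8625·a = -26.500 → a = ∂h/∂x = +0.003072
Back-substitute: b = ∂h/∂y = +0.004116.
|∇h| = √(0.003072² + 0.004116²) = 0.005136

0.0051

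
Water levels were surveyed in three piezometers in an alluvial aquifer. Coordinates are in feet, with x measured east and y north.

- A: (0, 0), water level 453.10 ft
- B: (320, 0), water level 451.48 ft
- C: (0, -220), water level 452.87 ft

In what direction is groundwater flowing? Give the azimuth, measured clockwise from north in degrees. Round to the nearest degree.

∂h/∂x = (451.48 − 453.10) / (320 − 0) = -0.005063
∂h/∂y = (452.87 − 453.10) / (-220 − 0) = +0.001045
Flow direction (−∇h) has components (+0.005063 E, -0.001045 N).
Azimuth = atan2(E, N) = atan2(+0.005063, -0.001045) = 101.7° ≈ 102°.

102°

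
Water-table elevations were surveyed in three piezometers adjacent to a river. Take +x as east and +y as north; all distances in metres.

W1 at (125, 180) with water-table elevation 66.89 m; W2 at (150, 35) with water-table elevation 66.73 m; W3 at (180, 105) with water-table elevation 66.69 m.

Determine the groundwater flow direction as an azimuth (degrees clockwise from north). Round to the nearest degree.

Taking W1 as reference: W2−W1 = (25, -145, -0.16); W3−W1 = (55, -75, -0.20).
Determinant of the coordinate differences = 25·(-75) − 55·(-145) = 6100.
∂h/∂x = [(-0.16)·(-75) − (-0.20)·(-145)] / 6100 = -0.002787
∂h/∂y = [25·(-0.20) − 55·(-0.16)] / 6100 = +0.0006230
Flow direction (−∇h) has components (+0.002787 E, -0.0006230 N).
Azimuth = atan2(E, N) = atan2(+0.002787, -0.0006230) = 102.6° ≈ 103°.

103°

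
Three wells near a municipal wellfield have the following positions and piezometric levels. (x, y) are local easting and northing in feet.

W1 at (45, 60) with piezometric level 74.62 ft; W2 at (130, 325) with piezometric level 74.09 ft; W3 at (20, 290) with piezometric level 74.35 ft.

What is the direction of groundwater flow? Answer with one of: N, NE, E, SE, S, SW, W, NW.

NE

Three-point gradient (reference W1): Δ to W2 = (85, 265, -0.53), Δ to W3 = (-25, 230, -0.27).
∂h/∂x = -0.001924, ∂h/∂y = -0.001383 (det = 26175).
Flow = −∇h = (+0.001924 east, +0.001383 north), which points northeast.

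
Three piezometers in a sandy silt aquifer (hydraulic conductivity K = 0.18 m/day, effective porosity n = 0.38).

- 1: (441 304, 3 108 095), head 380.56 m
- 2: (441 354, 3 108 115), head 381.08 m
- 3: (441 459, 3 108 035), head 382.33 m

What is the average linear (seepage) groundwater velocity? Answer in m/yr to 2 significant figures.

Taking 1 as reference: 2−1 = (50, 20, +0.52); 3−1 = (155, -60, +1.77).
Solve a·Δx + b·Δy = Δh: det = 50·(-60) − 155·20 = -6100.
∂h/∂x = [(+0.52)·(-60) − (+1.77)·20] / -6100 = +0.01092
∂h/∂y = [50·(+1.77) − 155·(+0.52)] / -6100 = -0.001295
|∇h| = √(0.01092² + -0.001295²) = 0.011
Seepage velocity v = K·i/n = 0.18 × 0.011 / 0.38 = 0.005211 m/day = 1.903 m/yr.

1.9 m/yr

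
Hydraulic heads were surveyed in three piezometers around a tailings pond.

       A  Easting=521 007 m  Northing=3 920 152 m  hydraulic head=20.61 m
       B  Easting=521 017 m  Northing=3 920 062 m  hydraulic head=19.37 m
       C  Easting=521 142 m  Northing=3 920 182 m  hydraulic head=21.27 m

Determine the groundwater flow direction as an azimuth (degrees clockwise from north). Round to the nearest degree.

Differences from A: to B (Δx, Δy, Δh) = (10, -90, -1.24); to C = (135, 30, +0.66).
Solve a·Δx + b·Δy = Δh: det = 10·30 − 135·(-90) = 12450.
∂h/∂x = [(-1.24)·30 − (+0.66)·(-90)] / 12450 = +0.001783
∂h/∂y = [10·(+0.66) − 135·(-1.24)] / 12450 = +0.01398
Flow direction (−∇h) has components (-0.001783 E, -0.01398 N).
Azimuth = atan2(E, N) = atan2(-0.001783, -0.01398) = 187.3° ≈ 187°.

187°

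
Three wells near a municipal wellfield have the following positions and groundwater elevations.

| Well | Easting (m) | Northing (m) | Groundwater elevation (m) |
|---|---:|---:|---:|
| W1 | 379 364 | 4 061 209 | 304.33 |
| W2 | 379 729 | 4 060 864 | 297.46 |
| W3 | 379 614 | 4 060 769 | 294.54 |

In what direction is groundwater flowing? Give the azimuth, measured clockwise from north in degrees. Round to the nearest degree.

191°

Taking W1 as reference: W2−W1 = (365, -345, -6.87); W3−W1 = (250, -440, -9.79).
Determinant of the coordinate differences = 365·(-440) − 250·(-345) = -74350.
∂h/∂x = [(-6.87)·(-440) − (-9.79)·(-345)] / -74350 = +0.004771
∂h/∂y = [365·(-9.79) − 250·(-6.87)] / -74350 = +0.02496
Flow direction (−∇h) has components (-0.004771 E, -0.02496 N).
Azimuth = atan2(E, N) = atan2(-0.004771, -0.02496) = 190.8° ≈ 191°.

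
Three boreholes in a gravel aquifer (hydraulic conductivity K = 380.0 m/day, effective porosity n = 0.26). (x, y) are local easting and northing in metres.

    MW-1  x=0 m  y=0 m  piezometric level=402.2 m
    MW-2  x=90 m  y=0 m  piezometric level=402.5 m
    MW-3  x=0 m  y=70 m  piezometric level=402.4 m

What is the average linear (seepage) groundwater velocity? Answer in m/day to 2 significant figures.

6.4 m/day

∂h/∂x = (402.5 − 402.2) / (90 − 0) = +0.003333
∂h/∂y = (402.4 − 402.2) / (70 − 0) = +0.002857
|∇h| = √(0.003333² + 0.002857²) = 0.00439
Seepage velocity v = K·i/n = 380.0 × 0.00439 / 0.26 = 6.416 m/day.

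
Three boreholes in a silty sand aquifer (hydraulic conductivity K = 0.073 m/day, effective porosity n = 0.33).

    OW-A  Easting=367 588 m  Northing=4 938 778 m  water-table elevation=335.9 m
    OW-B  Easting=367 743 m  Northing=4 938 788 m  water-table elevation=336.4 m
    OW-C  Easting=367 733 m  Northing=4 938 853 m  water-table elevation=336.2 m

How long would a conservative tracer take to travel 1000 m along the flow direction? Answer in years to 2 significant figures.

2900 years

Differences from OW-A: to OW-B (Δx, Δy, Δh) = (155, 10, +0.5); to OW-C = (145, 75, +0.3).
Determinant of the coordinate differences = 155·75 − 145·10 = 10175.
∂h/∂x = [(+0.5)·75 − (+0.3)·10] / 10175 = +0.003391
∂h/∂y = [155·(+0.3) − 145·(+0.5)] / 10175 = -0.002555
|∇h| = √(0.003391² + -0.002555²) = 0.004246
Seepage velocity v = K·i/n = 0.073 × 0.004246 / 0.33 = 0.0009393 m/day.
t = 1000 / 0.0009393 = 1.065e+06 days = 2.92e+03 years.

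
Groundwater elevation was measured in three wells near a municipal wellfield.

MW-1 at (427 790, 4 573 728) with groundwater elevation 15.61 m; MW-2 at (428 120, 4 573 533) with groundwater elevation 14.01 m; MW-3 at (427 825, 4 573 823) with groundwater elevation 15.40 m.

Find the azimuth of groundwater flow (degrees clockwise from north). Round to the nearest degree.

Three-point gradient (reference MW-1): Δ to MW-2 = (330, -195, -1.60), Δ to MW-3 = (35, 95, -0.21).
∂h/∂x = -0.005054, ∂h/∂y = -0.0003484 (det = 38175).
Flow direction (−∇h) has components (+0.005054 E, +0.0003484 N).
Azimuth = atan2(E, N) = atan2(+0.005054, +0.0003484) = 86.1° ≈ 086°.

086°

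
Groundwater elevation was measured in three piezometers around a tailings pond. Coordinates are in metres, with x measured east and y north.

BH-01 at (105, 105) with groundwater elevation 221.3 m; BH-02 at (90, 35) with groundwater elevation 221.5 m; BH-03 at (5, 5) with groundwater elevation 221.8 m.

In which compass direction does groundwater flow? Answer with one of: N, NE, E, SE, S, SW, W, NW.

NE

With h = a·x + b·y + c and BH-01 as origin, the differences give:
  (-15)·a + (-70)·b = +0.2
  (-100)·a + (-100)·b = +0.5
Eliminate b (×(-100) and ×(-70), subtract): -5500·a = 15.00 → a = ∂h/∂x = -0.002727
Back-substitute: b = ∂h/∂y = -0.002273.
Flow = −∇h = (+0.002727 east, +0.002273 north), which points northeast.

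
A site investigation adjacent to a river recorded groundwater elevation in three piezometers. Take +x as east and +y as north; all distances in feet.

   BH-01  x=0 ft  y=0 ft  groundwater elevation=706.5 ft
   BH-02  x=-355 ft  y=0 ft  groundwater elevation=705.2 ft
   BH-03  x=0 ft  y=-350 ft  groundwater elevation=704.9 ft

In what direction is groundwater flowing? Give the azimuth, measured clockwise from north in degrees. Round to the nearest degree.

∂h/∂x = (705.2 − 706.5) / (-355 − 0) = +0.003662
∂h/∂y = (704.9 − 706.5) / (-350 − 0) = +0.004571
Flow direction (−∇h) has components (-0.003662 E, -0.004571 N).
Azimuth = atan2(E, N) = atan2(-0.003662, -0.004571) = 218.7° ≈ 219°.

219°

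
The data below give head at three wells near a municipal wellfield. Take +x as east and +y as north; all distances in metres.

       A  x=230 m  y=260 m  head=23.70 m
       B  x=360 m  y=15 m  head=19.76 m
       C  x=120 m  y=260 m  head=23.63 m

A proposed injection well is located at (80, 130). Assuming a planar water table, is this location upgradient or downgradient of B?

upgradient

Differences from A: to B (Δx, Δy, Δh) = (130, -245, -3.94); to C = (-110, 0, -0.07).
Solve a·Δx + b·Δy = Δh: det = 130·0 − (-110)·(-245) = -26950.
∂h/∂x = [(-3.94)·0 − (-0.07)·(-245)] / -26950 = +0.0006364
∂h/∂y = [130·(-0.07) − (-110)·(-3.94)] / -26950 = +0.01642
Head at (80, 130) = 23.70 + (+0.0006364)·(-150) + (+0.01642)·(-130) = 21.47 m.
That is higher than the 19.76 m at B, so the point is upgradient.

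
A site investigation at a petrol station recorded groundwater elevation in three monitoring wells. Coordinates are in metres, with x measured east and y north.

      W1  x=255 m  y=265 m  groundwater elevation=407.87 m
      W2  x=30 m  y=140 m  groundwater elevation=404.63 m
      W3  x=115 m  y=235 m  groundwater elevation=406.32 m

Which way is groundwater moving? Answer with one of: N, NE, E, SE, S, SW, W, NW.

SW

Differences from W1: to W2 (Δx, Δy, Δh) = (-225, -125, -3.24); to W3 = (-140, -30, -1.55).
Solve a·Δx + b·Δy = Δh: det = (-225)·(-30) − (-140)·(-125) = -10750.
∂h/∂x = [(-3.24)·(-30) − (-1.55)·(-125)] / -10750 = +0.008981
∂h/∂y = [(-225)·(-1.55) − (-140)·(-3.24)] / -10750 = +0.009753
Flow = −∇h = (-0.008981 east, -0.009753 north), which points southwest.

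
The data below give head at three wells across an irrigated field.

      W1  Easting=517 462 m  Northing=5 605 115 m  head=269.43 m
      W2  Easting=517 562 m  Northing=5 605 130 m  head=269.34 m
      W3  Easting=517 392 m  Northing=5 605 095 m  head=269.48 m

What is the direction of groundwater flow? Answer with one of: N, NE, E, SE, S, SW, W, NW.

SE

With h = a·x + b·y + c and W1 as origin, the differences give:
  100·a + 15·b = -0.09
  (-70)·a + (-20)·b = +0.05
Eliminate b (×(-20) and ×15, subtract): -950·a = 1.050 → a = ∂h/∂x = -0.001105
Back-substitute: b = ∂h/∂y = +0.001368.
Flow = −∇h = (+0.001105 east, -0.001368 north), which points southeast.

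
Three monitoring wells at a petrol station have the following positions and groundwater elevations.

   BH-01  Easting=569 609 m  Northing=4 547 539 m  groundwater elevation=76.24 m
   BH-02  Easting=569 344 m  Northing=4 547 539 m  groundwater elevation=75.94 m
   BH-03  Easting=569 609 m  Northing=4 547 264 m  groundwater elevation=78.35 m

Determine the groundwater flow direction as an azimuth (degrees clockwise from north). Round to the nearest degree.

∂h/∂x = (75.94 − 76.24) / (569344 − 569609) = +0.001132
∂h/∂y = (78.35 − 76.24) / (4547264 − 4547539) = -0.007673
Flow direction (−∇h) has components (-0.001132 E, +0.007673 N).
Azimuth = atan2(E, N) = atan2(-0.001132, +0.007673) = 351.6° ≈ 352°.

352°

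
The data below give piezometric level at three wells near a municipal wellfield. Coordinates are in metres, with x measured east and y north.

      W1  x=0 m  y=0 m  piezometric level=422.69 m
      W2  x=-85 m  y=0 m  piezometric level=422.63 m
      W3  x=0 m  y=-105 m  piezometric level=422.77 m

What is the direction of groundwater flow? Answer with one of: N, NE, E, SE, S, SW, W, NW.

NW

∂h/∂x = (422.63 − 422.69) / (-85 − 0) = +0.0007059
∂h/∂y = (422.77 − 422.69) / (-105 − 0) = -0.0007619
Flow = −∇h = (-0.0007059 east, +0.0007619 north), which points northwest.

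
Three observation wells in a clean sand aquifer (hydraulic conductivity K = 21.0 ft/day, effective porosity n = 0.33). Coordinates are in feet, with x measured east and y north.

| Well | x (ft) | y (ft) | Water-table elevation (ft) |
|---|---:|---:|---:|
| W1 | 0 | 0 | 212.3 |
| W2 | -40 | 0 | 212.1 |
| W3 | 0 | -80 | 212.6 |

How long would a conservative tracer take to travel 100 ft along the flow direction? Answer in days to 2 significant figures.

∂h/∂x = (212.1 − 212.3) / (-40 − 0) = +0.005000
∂h/∂y = (212.6 − 212.3) / (-80 − 0) = -0.003750
|∇h| = √(0.005000² + -0.003750²) = 0.00625
Seepage velocity v = K·i/n = 21.0 × 0.00625 / 0.33 = 0.3977 ft/day.
t = 100 / 0.3977 = 251.4 days.

250 days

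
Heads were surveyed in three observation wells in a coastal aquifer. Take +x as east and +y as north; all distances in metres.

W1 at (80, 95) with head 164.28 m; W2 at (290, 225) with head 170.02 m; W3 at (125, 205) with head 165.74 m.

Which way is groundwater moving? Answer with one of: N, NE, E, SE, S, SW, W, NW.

W

Taking W1 as reference: W2−W1 = (210, 130, +5.74); W3−W1 = (45, 110, +1.46).
Determinant of the coordinate differences = 210·110 − 45·130 = 17250.
∂h/∂x = [(+5.74)·110 − (+1.46)·130] / 17250 = +0.02560
∂h/∂y = [210·(+1.46) − 45·(+5.74)] / 17250 = +0.002800
Flow = −∇h = (-0.02560 east, -0.002800 north), which points west.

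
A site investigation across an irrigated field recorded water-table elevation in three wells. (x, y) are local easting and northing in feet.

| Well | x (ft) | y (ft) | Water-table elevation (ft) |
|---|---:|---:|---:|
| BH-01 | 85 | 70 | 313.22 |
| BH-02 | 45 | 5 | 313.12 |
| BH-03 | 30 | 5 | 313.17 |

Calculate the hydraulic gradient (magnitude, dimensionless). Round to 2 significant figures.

With h = a·x + b·y + c and BH-01 as origin, the differences give:
  (-40)·a + (-65)·b = -0.10
  (-55)·a + (-65)·b = -0.05
Eliminate b (×(-65) and ×(-65), subtract): -975·a = 3.250 → a = ∂h/∂x = -0.003333
Back-substitute: b = ∂h/∂y = +0.003590.
|∇h| = √(-0.003333² + 0.003590²) = 0.004899

0.0049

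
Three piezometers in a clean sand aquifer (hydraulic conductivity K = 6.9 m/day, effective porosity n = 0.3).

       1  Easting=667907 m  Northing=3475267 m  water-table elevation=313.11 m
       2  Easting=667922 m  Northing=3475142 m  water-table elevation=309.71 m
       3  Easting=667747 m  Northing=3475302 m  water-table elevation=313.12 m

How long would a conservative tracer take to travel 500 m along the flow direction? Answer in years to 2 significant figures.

2.1 years

Three-point gradient (reference 1): Δ to 2 = (15, -125, -3.40), Δ to 3 = (-160, 35, +0.01).
∂h/∂x = +0.006046, ∂h/∂y = +0.02793 (det = -19475).
|∇h| = √(0.006046² + 0.02793²) = 0.02858
Seepage velocity v = K·i/n = 6.9 × 0.02858 / 0.3 = 0.6573 m/day.
t = 500 / 0.6573 = 760.7 days = 2.08 years.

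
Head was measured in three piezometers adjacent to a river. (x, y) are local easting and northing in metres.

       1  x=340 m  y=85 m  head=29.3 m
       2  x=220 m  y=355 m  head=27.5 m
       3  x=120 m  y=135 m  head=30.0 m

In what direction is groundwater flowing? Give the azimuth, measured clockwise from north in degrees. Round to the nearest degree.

Differences from 1: to 2 (Δx, Δy, Δh) = (-120, 270, -1.8); to 3 = (-220, 50, +0.7).
Determinant of the coordinate differences = (-120)·50 − (-220)·270 = 53400.
∂h/∂x = [(-1.8)·50 − (+0.7)·270] / 53400 = -0.005225
∂h/∂y = [(-120)·(+0.7) − (-220)·(-1.8)] / 53400 = -0.008989
Flow direction (−∇h) has components (+0.005225 E, +0.008989 N).
Azimuth = atan2(E, N) = atan2(+0.005225, +0.008989) = 30.2° ≈ 030°.

030°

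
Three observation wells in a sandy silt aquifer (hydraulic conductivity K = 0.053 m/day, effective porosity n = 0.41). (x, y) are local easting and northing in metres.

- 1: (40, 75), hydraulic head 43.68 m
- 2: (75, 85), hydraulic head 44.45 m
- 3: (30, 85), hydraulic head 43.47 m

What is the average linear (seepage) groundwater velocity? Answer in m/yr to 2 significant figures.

Three-point gradient (reference 1): Δ to 2 = (35, 10, +0.77), Δ to 3 = (-10, 10, -0.21).
∂h/∂x = +0.02178, ∂h/∂y = +0.0007778 (det = 450).
|∇h| = √(0.02178² + 0.0007778²) = 0.02179
Seepage velocity v = K·i/n = 0.053 × 0.02179 / 0.41 = 0.002817 m/day = 1.029 m/yr.

1.0 m/yr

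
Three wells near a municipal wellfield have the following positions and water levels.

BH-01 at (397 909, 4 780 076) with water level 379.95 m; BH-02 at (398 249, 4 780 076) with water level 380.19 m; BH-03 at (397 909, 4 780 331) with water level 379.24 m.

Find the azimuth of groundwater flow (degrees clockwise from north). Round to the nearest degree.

∂h/∂x = (380.19 − 379.95) / (398249 − 397909) = +0.0007059
∂h/∂y = (379.24 − 379.95) / (4780331 − 4780076) = -0.002784
Flow direction (−∇h) has components (-0.0007059 E, +0.002784 N).
Azimuth = atan2(E, N) = atan2(-0.0007059, +0.002784) = 345.8° ≈ 346°.

346°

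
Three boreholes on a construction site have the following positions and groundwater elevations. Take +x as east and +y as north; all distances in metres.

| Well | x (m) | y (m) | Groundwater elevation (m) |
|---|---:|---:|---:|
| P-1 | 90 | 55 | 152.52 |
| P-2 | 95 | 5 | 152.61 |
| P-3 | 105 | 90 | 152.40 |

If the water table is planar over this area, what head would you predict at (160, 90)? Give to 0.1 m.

152.2 m

With h = a·x + b·y + c and P-1 as origin, the differences give:
  5·a + (-50)·b = +0.09
  15·a + 35·b = -0.12
Eliminate b (×35 and ×(-50), subtract): 925·a = -2.850 → a = ∂h/∂x = -0.003081
Back-substitute: b = ∂h/∂y = -0.002108.
h(160, 90) = 152.52 + (-0.003081)·(70) + (-0.002108)·(35) = 152.52 -0.216 -0.074 = 152.231 m.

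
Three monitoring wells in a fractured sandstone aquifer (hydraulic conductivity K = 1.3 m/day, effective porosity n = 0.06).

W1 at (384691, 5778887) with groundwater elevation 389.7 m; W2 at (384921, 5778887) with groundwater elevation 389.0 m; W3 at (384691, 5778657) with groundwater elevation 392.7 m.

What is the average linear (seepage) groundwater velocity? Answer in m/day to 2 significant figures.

∂h/∂x = (389.0 − 389.7) / (384921 − 384691) = -0.003043
∂h/∂y = (392.7 − 389.7) / (5778657 − 5778887) = -0.01304
|∇h| = √(-0.003043² + -0.01304²) = 0.01339
Seepage velocity v = K·i/n = 1.3 × 0.01339 / 0.06 = 0.2901 m/day.

0.29 m/day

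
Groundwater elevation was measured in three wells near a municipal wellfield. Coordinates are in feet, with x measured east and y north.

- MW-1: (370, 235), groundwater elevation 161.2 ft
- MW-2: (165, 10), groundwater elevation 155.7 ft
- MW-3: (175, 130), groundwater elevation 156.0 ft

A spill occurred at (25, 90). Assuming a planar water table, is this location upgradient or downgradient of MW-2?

Taking MW-1 as reference: MW-2−MW-1 = (-205, -225, -5.5); MW-3−MW-1 = (-195, -105, -5.2).
Solve a·Δx + b·Δy = Δh: det = (-205)·(-105) − (-195)·(-225) = -22350.
∂h/∂x = [(-5.5)·(-105) − (-5.2)·(-225)] / -22350 = +0.02651
∂h/∂y = [(-205)·(-5.2) − (-195)·(-5.5)] / -22350 = +0.0002908
Head at (25, 90) = 161.2 + (+0.02651)·(-345) + (+0.0002908)·(-145) = 152.01 ft.
That is lower than the 155.7 ft at MW-2, so the point is downgradient.

downgradient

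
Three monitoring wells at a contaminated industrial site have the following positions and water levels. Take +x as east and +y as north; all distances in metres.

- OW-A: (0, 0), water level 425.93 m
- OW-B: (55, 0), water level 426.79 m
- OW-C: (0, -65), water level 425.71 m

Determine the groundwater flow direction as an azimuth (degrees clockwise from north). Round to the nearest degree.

258°

∂h/∂x = (426.79 − 425.93) / (55 − 0) = +0.01564
∂h/∂y = (425.71 − 425.93) / (-65 − 0) = +0.003385
Flow direction (−∇h) has components (-0.01564 E, -0.003385 N).
Azimuth = atan2(E, N) = atan2(-0.01564, -0.003385) = 257.8° ≈ 258°.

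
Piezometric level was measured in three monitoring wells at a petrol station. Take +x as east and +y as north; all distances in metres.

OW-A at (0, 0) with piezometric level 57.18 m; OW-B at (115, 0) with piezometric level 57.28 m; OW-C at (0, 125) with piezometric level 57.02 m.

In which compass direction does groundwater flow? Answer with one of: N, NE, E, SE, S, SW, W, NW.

∂h/∂x = (57.28 − 57.18) / (115 − 0) = +0.0008696
∂h/∂y = (57.02 − 57.18) / (125 − 0) = -0.001280
Flow = −∇h = (-0.0008696 east, +0.001280 north), which points northwest.

NW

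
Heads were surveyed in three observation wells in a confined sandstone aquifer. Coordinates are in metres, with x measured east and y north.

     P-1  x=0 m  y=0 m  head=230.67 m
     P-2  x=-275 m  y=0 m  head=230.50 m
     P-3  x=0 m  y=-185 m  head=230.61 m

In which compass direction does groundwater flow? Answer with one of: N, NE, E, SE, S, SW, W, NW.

SW

∂h/∂x = (230.50 − 230.67) / (-275 − 0) = +0.0006182
∂h/∂y = (230.61 − 230.67) / (-185 − 0) = +0.0003243
Flow = −∇h = (-0.0006182 east, -0.0003243 north), which points southwest.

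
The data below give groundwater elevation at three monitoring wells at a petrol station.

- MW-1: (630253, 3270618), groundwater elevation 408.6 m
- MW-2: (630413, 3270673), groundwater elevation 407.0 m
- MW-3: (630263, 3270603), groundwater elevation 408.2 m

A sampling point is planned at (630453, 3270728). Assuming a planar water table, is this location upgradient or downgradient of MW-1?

downgradient

With h = a·x + b·y + c and MW-1 as origin, the differences give:
  160·a + 55·b = -1.6
  10·a + (-15)·b = -0.4
Eliminate b (×(-15) and ×55, subtract): -2950·a = 46.00 → a = ∂h/∂x = -0.01559
Back-substitute: b = ∂h/∂y = +0.01627.
Head at (630453, 3270728) = 408.6 + (-0.01559)·(200) + (+0.01627)·(110) = 407.27 m.
That is lower than the 408.6 m at MW-1, so the point is downgradient.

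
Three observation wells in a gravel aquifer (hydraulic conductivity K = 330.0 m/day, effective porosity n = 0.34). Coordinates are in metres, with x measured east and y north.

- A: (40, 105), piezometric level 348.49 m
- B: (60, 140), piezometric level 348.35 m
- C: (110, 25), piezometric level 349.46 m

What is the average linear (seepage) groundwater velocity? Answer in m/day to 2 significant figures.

Taking A as reference: B−A = (20, 35, -0.14); C−A = (70, -80, +0.97).
Solve a·Δx + b·Δy = Δh: det = 20·(-80) − 70·35 = -4050.
∂h/∂x = [(-0.14)·(-80) − (+0.97)·35] / -4050 = +0.005617
∂h/∂y = [20·(+0.97) − 70·(-0.14)] / -4050 = -0.007210
|∇h| = √(0.005617² + -0.007210²) = 0.00914
Seepage velocity v = K·i/n = 330.0 × 0.00914 / 0.34 = 8.871 m/day.

8.9 m/day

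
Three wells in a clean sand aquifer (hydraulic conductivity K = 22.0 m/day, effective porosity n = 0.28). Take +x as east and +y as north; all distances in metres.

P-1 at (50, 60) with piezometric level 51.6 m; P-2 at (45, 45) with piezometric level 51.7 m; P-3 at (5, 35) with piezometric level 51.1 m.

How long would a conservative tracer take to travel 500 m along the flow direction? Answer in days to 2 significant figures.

290 days

Taking P-1 as reference: P-2−P-1 = (-5, -15, +0.1); P-3−P-1 = (-45, -25, -0.5).
Solve a·Δx + b·Δy = Δh: det = (-5)·(-25) − (-45)·(-15) = -550.
∂h/∂x = [(+0.1)·(-25) − (-0.5)·(-15)] / -550 = +0.01818
∂h/∂y = [(-5)·(-0.5) − (-45)·(+0.1)] / -550 = -0.01273
|∇h| = √(0.01818² + -0.01273²) = 0.02219
Seepage velocity v = K·i/n = 22.0 × 0.02219 / 0.28 = 1.744 m/day.
t = 500 / 1.744 = 286.7 days.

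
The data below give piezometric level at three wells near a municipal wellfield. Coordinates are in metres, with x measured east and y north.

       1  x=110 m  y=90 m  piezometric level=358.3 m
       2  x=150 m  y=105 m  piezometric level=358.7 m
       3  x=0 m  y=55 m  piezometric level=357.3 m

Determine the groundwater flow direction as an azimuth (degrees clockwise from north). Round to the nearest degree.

194°

Taking 1 as reference: 2−1 = (40, 15, +0.4); 3−1 = (-110, -35, -1.0).
Solve a·Δx + b·Δy = Δh: det = 40·(-35) − (-110)·15 = 250.
∂h/∂x = [(+0.4)·(-35) − (-1.0)·15] / 250 = +0.004000
∂h/∂y = [40·(-1.0) − (-110)·(+0.4)] / 250 = +0.01600
Flow direction (−∇h) has components (-0.004000 E, -0.01600 N).
Azimuth = atan2(E, N) = atan2(-0.004000, -0.01600) = 194.0° ≈ 194°.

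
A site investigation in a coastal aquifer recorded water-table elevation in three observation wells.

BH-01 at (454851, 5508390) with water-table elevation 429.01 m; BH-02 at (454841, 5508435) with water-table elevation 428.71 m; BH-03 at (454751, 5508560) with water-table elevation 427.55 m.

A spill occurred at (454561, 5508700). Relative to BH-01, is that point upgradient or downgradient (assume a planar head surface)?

Taking BH-01 as reference: BH-02−BH-01 = (-10, 45, -0.30); BH-03−BH-01 = (-100, 170, -1.46).
Determinant of the coordinate differences = (-10)·170 − (-100)·45 = 2800.
∂h/∂x = [(-0.30)·170 − (-1.46)·45] / 2800 = +0.005250
∂h/∂y = [(-10)·(-1.46) − (-100)·(-0.30)] / 2800 = -0.005500
Head at (454561, 5508700) = 429.01 + (+0.005250)·(-290) + (-0.005500)·(310) = 425.78 m.
That is lower than the 429.01 m at BH-01, so the point is downgradient.

downgradient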